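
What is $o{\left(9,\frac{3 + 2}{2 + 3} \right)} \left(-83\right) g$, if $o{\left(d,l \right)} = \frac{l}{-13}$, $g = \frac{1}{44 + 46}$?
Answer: $\frac{83}{1170} \approx 0.07094$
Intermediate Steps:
$g = \frac{1}{90} \approx 0.011111$
$o{\left(d,l \right)} = - \frac{l}{13}$ ($o{\left(d,l \right)} = l \left(- \frac{1}{13}\right) = - \frac{l}{13}$)
$o{\left(9,\frac{3 + 2}{2 + 3} \right)} \left(-83\right) g = - \frac{\left(3 + 2\right) \frac{1}{2 + 3}}{13} \left(-83\right) \frac{1}{90} = - \frac{5 \cdot \frac{1}{5}}{13} \left(-83\right) \frac{1}{90} = \left(- \frac{1}{13}\right) 1 \left(-83\right) \frac{1}{90} = \left(- \frac{1}{13}\right) \left(-83\right) \frac{1}{90} = \frac{83}{13} \cdot \frac{1}{90} = \frac{83}{1170}$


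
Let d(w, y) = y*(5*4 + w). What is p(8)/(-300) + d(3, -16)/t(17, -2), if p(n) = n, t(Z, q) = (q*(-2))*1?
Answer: -6902/75 ≈ -92.027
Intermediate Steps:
t(Z, q) = -2*q (t(Z, q) = -2*q*1 = -2*q)
d(w, y) = y*(20 + w)
p(8)/(-300) + d(3, -16)/t(17, -2) = 8/(-300) + (-16*(20 + 3))/((-2*(-2))) = 8*(-1/300) - 16*23/4 = -2/75 - 368*1/4 = -2/75 - 92 = -6902/75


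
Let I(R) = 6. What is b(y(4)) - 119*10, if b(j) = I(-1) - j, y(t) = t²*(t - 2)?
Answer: -1216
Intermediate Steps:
y(t) = t²*(-2 + t)
b(j) = 6 - j
b(y(4)) - 119*10 = (6 - 4²*(-2 + 4)) - 119*10 = (6 - 16*2) - 1190 = (6 - 1*32) - 1190 = (6 - 32) - 1190 = -26 - 1190 = -1216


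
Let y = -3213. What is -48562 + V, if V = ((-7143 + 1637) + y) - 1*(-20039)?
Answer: -37242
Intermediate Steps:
V = 11320 (V = ((-7143 + 1637) - 3213) - 1*(-20039) = (-5506 - 3213) + 20039 = -8719 + 20039 = 11320)
-48562 + V = -48562 + 11320 = -37242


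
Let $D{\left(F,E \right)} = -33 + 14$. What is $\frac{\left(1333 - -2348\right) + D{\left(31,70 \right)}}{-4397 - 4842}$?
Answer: $- \frac{3662}{9239} \approx -0.39636$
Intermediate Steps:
$D{\left(F,E \right)} = -19$
$\frac{\left(1333 - -2348\right) + D{\left(31,70 \right)}}{-4397 - 4842} = \frac{\left(1333 - -2348\right) - 19}{-4397 - 4842} = \frac{\left(1333 + 2348\right) - 19}{-9239} = \left(3681 - 19\right) \left(- \frac{1}{9239}\right) = 3662 \left(- \frac{1}{9239}\right) = - \frac{3662}{9239}$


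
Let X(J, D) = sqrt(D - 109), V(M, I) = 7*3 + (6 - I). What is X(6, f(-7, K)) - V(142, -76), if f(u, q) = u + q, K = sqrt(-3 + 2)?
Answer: -103 + sqrt(-116 + I) ≈ -102.95 + 10.77*I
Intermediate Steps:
K = I (K = sqrt(-1) = I ≈ 1.0*I)
V(M, I) = 27 - I (V(M, I) = 21 + (6 - I) = 27 - I)
f(u, q) = q + u
X(J, D) = sqrt(-109 + D)
X(6, f(-7, K)) - V(142, -76) = sqrt(-109 + (I - 7)) - (27 - 1*(-76)) = sqrt(-109 + (-7 + I)) - (27 + 76) = sqrt(-116 + I) - 1*103 = sqrt(-116 + I) - 103 = -103 + sqrt(-116 + I)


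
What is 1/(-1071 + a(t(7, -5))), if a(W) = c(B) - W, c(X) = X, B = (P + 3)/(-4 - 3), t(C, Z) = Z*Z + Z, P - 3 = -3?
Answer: -7/7640 ≈ -0.00091623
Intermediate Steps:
P = 0 (P = 3 - 3 = 0)
t(C, Z) = Z + Z² (t(C, Z) = Z² + Z = Z + Z²)
B = -3/7 (B = (0 + 3)/(-4 - 3) = 3/(-7) = 3*(-⅐) = -3/7 ≈ -0.42857)
a(W) = -3/7 - W
1/(-1071 + a(t(7, -5))) = 1/(-1071 + (-3/7 - (-5)*(1 - 5))) = 1/(-1071 + (-3/7 - (-5)*(-4))) = 1/(-1071 + (-3/7 - 1*20)) = 1/(-1071 + (-3/7 - 20)) = 1/(-1071 - 143/7) = 1/(-7640/7) = -7/7640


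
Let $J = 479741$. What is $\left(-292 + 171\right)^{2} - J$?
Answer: $-465100$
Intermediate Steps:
$\left(-292 + 171\right)^{2} - J = \left(-292 + 171\right)^{2} - 479741 = \left(-121\right)^{2} - 479741 = 14641 - 479741 = -465100$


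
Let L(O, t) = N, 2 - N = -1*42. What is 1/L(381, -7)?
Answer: 1/44 ≈ 0.022727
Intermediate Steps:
N = 44 (N = 2 - (-1)*42 = 2 - 1*(-42) = 2 + 42 = 44)
L(O, t) = 44
1/L(381, -7) = 1/44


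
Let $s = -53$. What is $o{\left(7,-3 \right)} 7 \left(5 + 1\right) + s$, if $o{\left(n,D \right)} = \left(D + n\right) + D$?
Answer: $-11$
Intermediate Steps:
$o{\left(n,D \right)} = n + 2 D$
$o{\left(7,-3 \right)} 7 \left(5 + 1\right) + s = \left(7 + 2 \left(-3\right)\right) 7 \left(5 + 1\right) - 53 = \left(7 - 6\right) 7 \cdot 6 - 53 = 1 \cdot 42 - 53 = 42 - 53 = -11$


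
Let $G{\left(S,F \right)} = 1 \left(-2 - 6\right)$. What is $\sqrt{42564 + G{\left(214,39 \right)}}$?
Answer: $2 \sqrt{10639} \approx 206.29$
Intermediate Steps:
$G{\left(S,F \right)} = -8$ ($G{\left(S,F \right)} = 1 \left(-8\right) = -8$)
$\sqrt{42564 + G{\left(214,39 \right)}} = \sqrt{42564 - 8} = \sqrt{42556} = 2 \sqrt{10639}$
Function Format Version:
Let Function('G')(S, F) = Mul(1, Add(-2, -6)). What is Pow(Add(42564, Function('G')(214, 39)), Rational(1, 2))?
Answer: Mul(2, Pow(10639, Rational(1, 2))) ≈ 206.29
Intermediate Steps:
Function('G')(S, F) = -8 (Function('G')(S, F) = Mul(1, -8) = -8)
Pow(Add(42564, Function('G')(214, 39)), Rational(1, 2)) = Pow(Add(42564, -8), Rational(1, 2)) = Pow(42556, Rational(1, 2)) = Mul(2, Pow(10639, Rational(1, 2)))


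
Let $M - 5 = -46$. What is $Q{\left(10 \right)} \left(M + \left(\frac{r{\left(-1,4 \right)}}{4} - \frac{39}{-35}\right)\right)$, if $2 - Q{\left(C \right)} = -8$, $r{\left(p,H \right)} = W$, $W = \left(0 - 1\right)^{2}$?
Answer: $- \frac{5549}{14} \approx -396.36$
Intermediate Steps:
$M = -41$ ($M = 5 - 46 = -41$)
$W = 1$ ($W = \left(-1\right)^{2} = 1$)
$r{\left(p,H \right)} = 1$
$Q{\left(C \right)} = 10$ ($Q{\left(C \right)} = 2 - -8 = 2 + 8 = 10$)
$Q{\left(10 \right)} \left(M + \left(\frac{r{\left(-1,4 \right)}}{4} - \frac{39}{-35}\right)\right) = 10 \left(-41 + \left(1 \cdot \frac{1}{4} - \frac{39}{-35}\right)\right) = 10 \left(-41 + \left(1 \cdot \frac{1}{4} - - \frac{39}{35}\right)\right) = 10 \left(-41 + \left(\frac{1}{4} + \frac{39}{35}\right)\right) = 10 \left(-41 + \frac{191}{140}\right) = 10 \left(- \frac{5549}{140}\right) = - \frac{5549}{14}$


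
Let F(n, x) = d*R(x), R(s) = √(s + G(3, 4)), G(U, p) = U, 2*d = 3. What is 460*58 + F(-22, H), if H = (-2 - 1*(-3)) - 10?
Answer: 26680 + 3*I*√6/2 ≈ 26680.0 + 3.6742*I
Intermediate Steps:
d = 3/2 (d = (½)*3 = 3/2 ≈ 1.5000)
R(s) = √(3 + s) (R(s) = √(s + 3) = √(3 + s))
H = -9 (H = (-2 + 3) - 10 = 1 - 10 = -9)
F(n, x) = 3*√(3 + x)/2
460*58 + F(-22, H) = 460*58 + 3*√(3 - 9)/2 = 26680 + 3*√(-6)/2 = 26680 + 3*(I*√6)/2 = 26680 + 3*I*√6/2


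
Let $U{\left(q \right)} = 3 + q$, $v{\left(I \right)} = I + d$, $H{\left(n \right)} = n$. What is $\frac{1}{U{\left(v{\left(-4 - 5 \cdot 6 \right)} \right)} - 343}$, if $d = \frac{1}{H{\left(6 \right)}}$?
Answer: $- \frac{6}{2243} \approx -0.002675$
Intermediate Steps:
$d = \frac{1}{6} \approx 0.16667$
$v{\left(I \right)} = \frac{1}{6} + I$ ($v{\left(I \right)} = I + \frac{1}{6} = \frac{1}{6} + I$)
$\frac{1}{U{\left(v{\left(-4 - 5 \cdot 6 \right)} \right)} - 343} = \frac{1}{\left(3 + \left(\frac{1}{6} - \left(4 + 5 \cdot 6\right)\right)\right) - 343} = \frac{1}{\left(3 + \left(\frac{1}{6} - 34\right)\right) - 343} = \frac{1}{\left(3 - \frac{203}{6}\right) - 343} = \frac{1}{- \frac{185}{6} - 343} = \frac{1}{- \frac{2243}{6}} = - \frac{6}{2243}$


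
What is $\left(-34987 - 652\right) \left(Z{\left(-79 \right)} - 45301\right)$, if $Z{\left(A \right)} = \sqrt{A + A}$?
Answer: $1614482339 - 35639 i \sqrt{158} \approx 1.6145 \cdot 10^{9} - 4.4798 \cdot 10^{5} i$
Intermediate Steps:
$Z{\left(A \right)} = \sqrt{2} \sqrt{A}$ ($Z{\left(A \right)} = \sqrt{2 A} = \sqrt{2} \sqrt{A}$)
$\left(-34987 - 652\right) \left(Z{\left(-79 \right)} - 45301\right) = \left(-34987 - 652\right) \left(\sqrt{2} \sqrt{-79} - 45301\right) = - 35639 \left(\sqrt{2} i \sqrt{79} - 45301\right) = - 35639 \left(i \sqrt{158} - 45301\right) = - 35639 \left(-45301 + i \sqrt{158}\right) = 1614482339 - 35639 i \sqrt{158}$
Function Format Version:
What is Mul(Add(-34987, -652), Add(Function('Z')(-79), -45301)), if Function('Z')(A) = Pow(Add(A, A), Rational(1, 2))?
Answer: Add(1614482339, Mul(-35639, I, Pow(158, Rational(1, 2)))) ≈ Add(1.6145e+9, Mul(-4.4798e+5, I))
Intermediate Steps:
Function('Z')(A) = Mul(Pow(2, Rational(1, 2)), Pow(A, Rational(1, 2))) (Function('Z')(A) = Pow(Mul(2, A), Rational(1, 2)) = Mul(Pow(2, Rational(1, 2)), Pow(A, Rational(1, 2))))
Mul(Add(-34987, -652), Add(Function('Z')(-79), -45301)) = Mul(Add(-34987, -652), Add(Mul(Pow(2, Rational(1, 2)), Pow(-79, Rational(1, 2))), -45301)) = Mul(-35639, Add(Mul(Pow(2, Rational(1, 2)), Mul(I, Pow(79, Rational(1, 2)))), -45301)) = Mul(-35639, Add(Mul(I, Pow(158, Rational(1, 2))), -45301)) = Mul(-35639, Add(-45301, Mul(I, Pow(158, Rational(1, 2))))) = Add(1614482339, Mul(-35639, I, Pow(158, Rational(1, 2))))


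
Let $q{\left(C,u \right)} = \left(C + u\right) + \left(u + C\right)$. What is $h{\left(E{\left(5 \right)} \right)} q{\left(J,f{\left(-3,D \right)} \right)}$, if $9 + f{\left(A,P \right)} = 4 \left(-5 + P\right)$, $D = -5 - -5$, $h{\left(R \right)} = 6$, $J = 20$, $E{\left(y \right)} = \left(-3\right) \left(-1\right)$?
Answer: $-108$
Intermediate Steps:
$E{\left(y \right)} = 3$
$D = 0$ ($D = -5 + 5 = 0$)
$f{\left(A,P \right)} = -29 + 4 P$ ($f{\left(A,P \right)} = -9 + 4 \left(-5 + P\right) = -9 + \left(-20 + 4 P\right) = -29 + 4 P$)
$q{\left(C,u \right)} = 2 C + 2 u$ ($q{\left(C,u \right)} = \left(C + u\right) + \left(C + u\right) = 2 C + 2 u$)
$h{\left(E{\left(5 \right)} \right)} q{\left(J,f{\left(-3,D \right)} \right)} = 6 \left(2 \cdot 20 + 2 \left(-29 + 4 \cdot 0\right)\right) = 6 \left(40 + 2 \left(-29 + 0\right)\right) = 6 \left(40 + 2 \left(-29\right)\right) = 6 \left(40 - 58\right) = 6 \left(-18\right) = -108$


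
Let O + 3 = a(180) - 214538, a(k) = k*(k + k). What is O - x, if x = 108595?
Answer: -258336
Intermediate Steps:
a(k) = 2*k**2 (a(k) = k*(2*k) = 2*k**2)
O = -149741 (O = -3 + (2*180**2 - 214538) = -3 + (2*32400 - 214538) = -3 + (64800 - 214538) = -3 - 149738 = -149741)
O - x = -149741 - 1*108595 = -149741 - 108595 = -258336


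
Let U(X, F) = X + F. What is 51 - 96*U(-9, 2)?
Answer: 723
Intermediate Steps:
U(X, F) = F + X
51 - 96*U(-9, 2) = 51 - 96*(2 - 9) = 51 - 96*(-7) = 51 + 672 = 723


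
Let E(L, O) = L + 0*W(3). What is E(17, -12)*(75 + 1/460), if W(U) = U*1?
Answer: 586517/460 ≈ 1275.0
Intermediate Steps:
W(U) = U
E(L, O) = L (E(L, O) = L + 0*3 = L + 0 = L)
E(17, -12)*(75 + 1/460) = 17*(75 + 1/460) = 17*(34501/460) = 586517/460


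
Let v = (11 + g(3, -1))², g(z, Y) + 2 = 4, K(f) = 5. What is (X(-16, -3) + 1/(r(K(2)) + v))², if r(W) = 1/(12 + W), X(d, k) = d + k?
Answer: 2979958921/8259876 ≈ 360.78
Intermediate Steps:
g(z, Y) = 2 (g(z, Y) = -2 + 4 = 2)
v = 169 (v = (11 + 2)² = 13² = 169)
(X(-16, -3) + 1/(r(K(2)) + v))² = ((-16 - 3) + 1/(1/(12 + 5) + 169))² = (-19 + 1/(1/17 + 169))² = (-19 + 1/(2874/17))² = (-19 + 17/2874)² = (-54589/2874)² = 2979958921/8259876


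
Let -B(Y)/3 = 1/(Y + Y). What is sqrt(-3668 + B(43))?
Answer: I*sqrt(27128786)/86 ≈ 60.564*I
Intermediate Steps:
B(Y) = -3/(2*Y) (B(Y) = -3/(Y + Y) = -3*1/(2*Y) = -3/(2*Y))
sqrt(-3668 + B(43)) = sqrt(-3668 - 3/2/43) = sqrt(-3668 - 3/2*1/43) = sqrt(-3668 - 3/86) = sqrt(-315451/86) = I*sqrt(27128786)/86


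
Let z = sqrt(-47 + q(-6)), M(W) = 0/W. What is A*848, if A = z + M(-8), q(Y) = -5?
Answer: 1696*I*sqrt(13) ≈ 6115.0*I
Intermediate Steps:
M(W) = 0
z = 2*I*sqrt(13) (z = sqrt(-47 - 5) = sqrt(-52) = 2*I*sqrt(13) ≈ 7.2111*I)
A = 2*I*sqrt(13) (A = 2*I*sqrt(13) + 0 = 2*I*sqrt(13) ≈ 7.2111*I)
A*848 = (2*I*sqrt(13))*848 = 1696*I*sqrt(13)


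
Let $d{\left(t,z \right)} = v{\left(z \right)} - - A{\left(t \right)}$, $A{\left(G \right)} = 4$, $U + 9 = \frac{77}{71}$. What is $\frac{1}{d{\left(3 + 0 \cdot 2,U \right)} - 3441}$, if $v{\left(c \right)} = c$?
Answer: $- \frac{71}{244589} \approx -0.00029028$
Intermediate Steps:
$U = - \frac{562}{71}$ ($U = -9 + \frac{77}{71} = - \frac{562}{71} \approx -7.9155$)
$d{\left(t,z \right)} = 4 + z$ ($d{\left(t,z \right)} = z - \left(-1\right) 4 = z - -4 = z + 4 = 4 + z$)
$\frac{1}{d{\left(3 + 0 \cdot 2,U \right)} - 3441} = \frac{1}{\left(4 - \frac{562}{71}\right) - 3441} = \frac{1}{- \frac{278}{71} - 3441} = \frac{1}{- \frac{244589}{71}} = - \frac{71}{244589}$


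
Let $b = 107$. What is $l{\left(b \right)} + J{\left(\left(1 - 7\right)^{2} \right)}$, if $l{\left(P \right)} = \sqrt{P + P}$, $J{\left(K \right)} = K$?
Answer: $36 + \sqrt{214} \approx 50.629$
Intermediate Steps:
$l{\left(P \right)} = \sqrt{2} \sqrt{P}$ ($l{\left(P \right)} = \sqrt{2 P} = \sqrt{2} \sqrt{P}$)
$l{\left(b \right)} + J{\left(\left(1 - 7\right)^{2} \right)} = \sqrt{2} \sqrt{107} + \left(1 - 7\right)^{2} = \sqrt{214} + \left(-6\right)^{2} = \sqrt{214} + 36 = 36 + \sqrt{214}$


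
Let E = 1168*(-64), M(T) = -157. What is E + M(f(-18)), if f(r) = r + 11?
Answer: -74909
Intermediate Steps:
f(r) = 11 + r
E = -74752
E + M(f(-18)) = -74752 - 157 = -74909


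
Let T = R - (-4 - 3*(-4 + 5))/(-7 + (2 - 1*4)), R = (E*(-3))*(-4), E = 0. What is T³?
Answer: -343/729 ≈ -0.47051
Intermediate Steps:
R = 0 (R = (0*(-3))*(-4) = 0*(-4) = 0)
T = -7/9 (T = 0 - (-4 - 3*(-4 + 5))/(-7 + (2 - 1*4)) = 0 - (-4 - 3*1)/(-7 + (2 - 4)) = 0 - (-4 - 3)/(-7 - 2) = 0 - (-7)/(-9) = 0 - (-7)*(-1)/9 = 0 - 1*7/9 = 0 - 7/9 = -7/9 ≈ -0.77778)
T³ = (-7/9)³ = -343/729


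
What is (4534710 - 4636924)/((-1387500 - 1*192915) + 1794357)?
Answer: -51107/106971 ≈ -0.47777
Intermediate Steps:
(4534710 - 4636924)/((-1387500 - 1*192915) + 1794357) = -102214/((-1387500 - 192915) + 1794357) = -102214/(-1580415 + 1794357) = -102214/213942 = -102214*1/213942 = -51107/106971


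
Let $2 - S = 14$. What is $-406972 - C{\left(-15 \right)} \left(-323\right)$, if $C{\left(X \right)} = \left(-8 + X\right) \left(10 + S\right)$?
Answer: $-392114$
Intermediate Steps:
$S = -12$ ($S = 2 - 14 = -12$)
$C{\left(X \right)} = 16 - 2 X$ ($C{\left(X \right)} = \left(-8 + X\right) \left(10 - 12\right) = \left(-8 + X\right) \left(-2\right) = 16 - 2 X$)
$-406972 - C{\left(-15 \right)} \left(-323\right) = -406972 - \left(16 - -30\right) \left(-323\right) = -406972 - \left(16 + 30\right) \left(-323\right) = -406972 - 46 \left(-323\right) = -406972 - -14858 = -406972 + 14858 = -392114$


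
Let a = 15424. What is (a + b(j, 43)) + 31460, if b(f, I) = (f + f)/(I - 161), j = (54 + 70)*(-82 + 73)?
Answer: 2767272/59 ≈ 46903.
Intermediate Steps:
j = -1116 (j = 124*(-9) = -1116)
b(f, I) = 2*f/(-161 + I) (b(f, I) = (2*f)/(-161 + I) = 2*f/(-161 + I))
(a + b(j, 43)) + 31460 = (15424 + 2*(-1116)/(-161 + 43)) + 31460 = (15424 + 2*(-1116)/(-118)) + 31460 = (15424 + 2*(-1116)*(-1/118)) + 31460 = (15424 + 1116/59) + 31460 = 911132/59 + 31460 = 2767272/59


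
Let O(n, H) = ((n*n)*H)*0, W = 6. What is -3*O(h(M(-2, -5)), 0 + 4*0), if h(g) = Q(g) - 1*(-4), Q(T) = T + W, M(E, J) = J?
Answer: 0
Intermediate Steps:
Q(T) = 6 + T (Q(T) = T + 6 = 6 + T)
h(g) = 10 + g (h(g) = (6 + g) - 1*(-4) = (6 + g) + 4 = 10 + g)
O(n, H) = 0 (O(n, H) = (n²*H)*0 = (H*n²)*0 = 0)
-3*O(h(M(-2, -5)), 0 + 4*0) = -3*0 = 0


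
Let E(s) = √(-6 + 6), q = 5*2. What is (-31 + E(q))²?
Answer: 961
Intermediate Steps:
q = 10
E(s) = 0 (E(s) = √0 = 0)
(-31 + E(q))² = (-31 + 0)² = (-31)² = 961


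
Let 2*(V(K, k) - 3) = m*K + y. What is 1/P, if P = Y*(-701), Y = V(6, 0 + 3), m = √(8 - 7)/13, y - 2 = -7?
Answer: -26/13319 ≈ -0.0019521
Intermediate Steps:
y = -5 (y = 2 - 7 = -5)
m = 1/13 (m = √1*(1/13) = 1*(1/13) = 1/13 ≈ 0.076923)
V(K, k) = ½ + K/26 (V(K, k) = 3 + (K/13 - 5)/2 = 3 + (-5 + K/13)/2 = 3 + (-5/2 + K/26) = ½ + K/26)
Y = 19/26 (Y = ½ + (1/26)*6 = ½ + 3/13 = 19/26 ≈ 0.73077)
P = -13319/26 (P = (19/26)*(-701) = -13319/26 ≈ -512.27)
1/P = 1/(-13319/26) = -26/13319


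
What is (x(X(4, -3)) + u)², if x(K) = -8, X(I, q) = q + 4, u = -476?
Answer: 234256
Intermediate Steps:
X(I, q) = 4 + q
(x(X(4, -3)) + u)² = (-8 - 476)² = (-484)² = 234256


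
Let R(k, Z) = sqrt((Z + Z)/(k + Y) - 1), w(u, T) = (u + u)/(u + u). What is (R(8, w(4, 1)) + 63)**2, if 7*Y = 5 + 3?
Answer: 126983/32 + 315*I*sqrt(2)/4 ≈ 3968.2 + 111.37*I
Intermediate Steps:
Y = 8/7 (Y = (5 + 3)/7 = (1/7)*8 = 8/7 ≈ 1.1429)
w(u, T) = 1 (w(u, T) = (2*u)/((2*u)) = (2*u)*(1/(2*u)) = 1)
R(k, Z) = sqrt(-1 + 2*Z/(8/7 + k)) (R(k, Z) = sqrt((Z + Z)/(k + 8/7) - 1) = sqrt((2*Z)/(8/7 + k) - 1) = sqrt(2*Z/(8/7 + k) - 1) = sqrt(-1 + 2*Z/(8/7 + k)))
(R(8, w(4, 1)) + 63)**2 = (sqrt((-8 - 7*8 + 14*1)/(8 + 7*8)) + 63)**2 = (sqrt((-8 - 56 + 14)/(8 + 56)) + 63)**2 = (sqrt(-50/64) + 63)**2 = (sqrt((1/64)*(-50)) + 63)**2 = (sqrt(-25/32) + 63)**2 = (5*I*sqrt(2)/8 + 63)**2 = (63 + 5*I*sqrt(2)/8)**2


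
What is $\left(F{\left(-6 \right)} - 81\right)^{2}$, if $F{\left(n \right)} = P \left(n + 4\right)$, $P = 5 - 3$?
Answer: $7225$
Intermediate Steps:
$P = 2$ ($P = 5 - 3 = 2$)
$F{\left(n \right)} = 8 + 2 n$ ($F{\left(n \right)} = 2 \left(n + 4\right) = 2 \left(4 + n\right) = 8 + 2 n$)
$\left(F{\left(-6 \right)} - 81\right)^{2} = \left(\left(8 + 2 \left(-6\right)\right) - 81\right)^{2} = \left(\left(8 - 12\right) - 81\right)^{2} = \left(-4 - 81\right)^{2} = \left(-85\right)^{2} = 7225$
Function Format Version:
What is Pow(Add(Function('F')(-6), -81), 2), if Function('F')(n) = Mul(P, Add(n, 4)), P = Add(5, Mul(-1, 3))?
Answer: 7225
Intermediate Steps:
P = 2 (P = Add(5, -3) = 2)
Function('F')(n) = Add(8, Mul(2, n)) (Function('F')(n) = Mul(2, Add(n, 4)) = Mul(2, Add(4, n)) = Add(8, Mul(2, n)))
Pow(Add(Function('F')(-6), -81), 2) = Pow(Add(Add(8, Mul(2, -6)), -81), 2) = Pow(Add(Add(8, -12), -81), 2) = Pow(Add(-4, -81), 2) = Pow(-85, 2) = 7225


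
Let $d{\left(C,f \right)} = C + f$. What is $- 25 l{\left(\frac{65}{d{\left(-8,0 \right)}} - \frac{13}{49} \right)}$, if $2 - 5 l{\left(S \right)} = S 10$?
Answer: $- \frac{84185}{196} \approx -429.52$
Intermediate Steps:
$l{\left(S \right)} = \frac{2}{5} - 2 S$ ($l{\left(S \right)} = \frac{2}{5} - \frac{S 10}{5} = \frac{2}{5} - \frac{10 S}{5} = \frac{2}{5} - 2 S$)
$- 25 l{\left(\frac{65}{d{\left(-8,0 \right)}} - \frac{13}{49} \right)} = - 25 \left(\frac{2}{5} - 2 \left(\frac{65}{-8 + 0} - \frac{13}{49}\right)\right) = - 25 \left(\frac{2}{5} - 2 \left(\frac{65}{-8} - \frac{13}{49}\right)\right) = - 25 \left(\frac{2}{5} - 2 \left(65 \left(- \frac{1}{8}\right) - \frac{13}{49}\right)\right) = - 25 \left(\frac{2}{5} - 2 \left(- \frac{65}{8} - \frac{13}{49}\right)\right) = - 25 \left(\frac{2}{5} - - \frac{3289}{196}\right) = - 25 \left(\frac{2}{5} + \frac{3289}{196}\right) = \left(-25\right) \frac{16837}{980} = - \frac{84185}{196}$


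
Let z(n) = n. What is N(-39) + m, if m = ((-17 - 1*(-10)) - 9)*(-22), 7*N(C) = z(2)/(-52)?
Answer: 64063/182 ≈ 351.99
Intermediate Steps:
N(C) = -1/182 (N(C) = (2/(-52))/7 = (2*(-1/52))/7 = (⅐)*(-1/26) = -1/182)
m = 352 (m = ((-17 + 10) - 9)*(-22) = (-7 - 9)*(-22) = -16*(-22) = 352)
N(-39) + m = -1/182 + 352 = 64063/182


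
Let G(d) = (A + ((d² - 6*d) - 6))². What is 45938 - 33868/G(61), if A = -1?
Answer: 128730946421/2802276 ≈ 45938.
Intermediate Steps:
G(d) = (-7 + d² - 6*d)² (G(d) = (-1 + ((d² - 6*d) - 6))² = (-1 + (-6 + d² - 6*d))² = (-7 + d² - 6*d)²)
45938 - 33868/G(61) = 45938 - 33868/((7 - 1*61² + 6*61)²) = 45938 - 33868/((7 - 1*3721 + 366)²) = 45938 - 33868/((7 - 3721 + 366)²) = 45938 - 33868/((-3348)²) = 45938 - 33868/11209104 = 45938 - 1*8467/2802276 = 45938 - 8467/2802276 = 128730946421/2802276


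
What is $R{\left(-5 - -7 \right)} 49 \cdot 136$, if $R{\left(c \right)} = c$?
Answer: $13328$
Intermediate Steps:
$R{\left(-5 - -7 \right)} 49 \cdot 136 = \left(-5 - -7\right) 49 \cdot 136 = \left(-5 + 7\right) 49 \cdot 136 = 2 \cdot 49 \cdot 136 = 98 \cdot 136 = 13328$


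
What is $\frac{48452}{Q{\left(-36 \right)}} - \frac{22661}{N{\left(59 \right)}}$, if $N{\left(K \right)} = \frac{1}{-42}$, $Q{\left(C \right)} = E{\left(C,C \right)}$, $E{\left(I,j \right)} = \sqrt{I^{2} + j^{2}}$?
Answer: $951762 + \frac{12113 \sqrt{2}}{18} \approx 9.5271 \cdot 10^{5}$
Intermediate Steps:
$Q{\left(C \right)} = \sqrt{2} \sqrt{C^{2}}$ ($Q{\left(C \right)} = \sqrt{C^{2} + C^{2}} = \sqrt{2 C^{2}} = \sqrt{2} \sqrt{C^{2}}$)
$N{\left(K \right)} = - \frac{1}{42}$
$\frac{48452}{Q{\left(-36 \right)}} - \frac{22661}{N{\left(59 \right)}} = \frac{48452}{\sqrt{2} \sqrt{\left(-36\right)^{2}}} - \frac{22661}{- \frac{1}{42}} = \frac{48452}{\sqrt{2} \sqrt{1296}} - -951762 = \frac{48452}{\sqrt{2} \cdot 36} + 951762 = \frac{48452}{36 \sqrt{2}} + 951762 = 48452 \frac{\sqrt{2}}{72} + 951762 = \frac{12113 \sqrt{2}}{18} + 951762 = 951762 + \frac{12113 \sqrt{2}}{18}$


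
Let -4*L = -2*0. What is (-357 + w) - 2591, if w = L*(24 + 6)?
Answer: -2948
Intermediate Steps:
L = 0 (L = -(-1)*0/2 = -1/4*0 = 0)
w = 0 (w = 0*(24 + 6) = 0*30 = 0)
(-357 + w) - 2591 = (-357 + 0) - 2591 = -357 - 2591 = -2948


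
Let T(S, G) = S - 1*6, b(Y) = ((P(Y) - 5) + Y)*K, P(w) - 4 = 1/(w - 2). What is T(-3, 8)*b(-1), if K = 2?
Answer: 42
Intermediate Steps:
P(w) = 4 + 1/(-2 + w) (P(w) = 4 + 1/(w - 2) = 4 + 1/(-2 + w))
b(Y) = -10 + 2*Y + 2*(-7 + 4*Y)/(-2 + Y) (b(Y) = (((-7 + 4*Y)/(-2 + Y) - 5) + Y)*2 = ((-5 + (-7 + 4*Y)/(-2 + Y)) + Y)*2 = (-5 + Y + (-7 + 4*Y)/(-2 + Y))*2 = -10 + 2*Y + 2*(-7 + 4*Y)/(-2 + Y))
T(S, G) = -6 + S (T(S, G) = S - 6 = -6 + S)
T(-3, 8)*b(-1) = (-6 - 3)*(2*(3 + (-1)² - 3*(-1))/(-2 - 1)) = -18*(3 + 1 + 3)/(-3) = -18*(-1)*7/3 = -9*(-14/3) = 42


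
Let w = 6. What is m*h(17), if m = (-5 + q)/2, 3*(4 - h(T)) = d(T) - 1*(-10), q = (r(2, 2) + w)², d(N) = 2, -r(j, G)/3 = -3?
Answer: 0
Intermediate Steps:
r(j, G) = 9 (r(j, G) = -3*(-3) = 9)
q = 225 (q = (9 + 6)² = 15² = 225)
h(T) = 0 (h(T) = 4 - (2 - 1*(-10))/3 = 4 - (2 + 10)/3 = 4 - ⅓*12 = 4 - 4 = 0)
m = 110 (m = (-5 + 225)/2 = 220*(½) = 110)
m*h(17) = 110*0 = 0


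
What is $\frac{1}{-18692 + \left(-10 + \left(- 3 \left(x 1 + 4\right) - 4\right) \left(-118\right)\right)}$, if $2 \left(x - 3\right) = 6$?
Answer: $- \frac{1}{14690} \approx -6.8074 \cdot 10^{-5}$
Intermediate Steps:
$x = 6$ ($x = 3 + \frac{1}{2} \cdot 6 = 3 + 3 = 6$)
$\frac{1}{-18692 + \left(-10 + \left(- 3 \left(x 1 + 4\right) - 4\right) \left(-118\right)\right)} = \frac{1}{-18692 - \left(10 - \left(- 3 \left(6 \cdot 1 + 4\right) - 4\right) \left(-118\right)\right)} = \frac{1}{-18692 - \left(10 - \left(- 3 \left(6 + 4\right) - 4\right) \left(-118\right)\right)} = \frac{1}{-18692 - \left(10 - \left(\left(-3\right) 10 - 4\right) \left(-118\right)\right)} = \frac{1}{-18692 - \left(10 - \left(-30 - 4\right) \left(-118\right)\right)} = \frac{1}{-18692 - -4002} = \frac{1}{-18692 + \left(-10 + 4012\right)} = \frac{1}{-18692 + 4002} = \frac{1}{-14690} = - \frac{1}{14690}$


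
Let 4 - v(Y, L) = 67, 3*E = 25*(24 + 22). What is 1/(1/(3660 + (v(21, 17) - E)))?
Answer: 9641/3 ≈ 3213.7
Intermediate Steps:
E = 1150/3 (E = (25*(24 + 22))/3 = (25*46)/3 = (1/3)*1150 = 1150/3 ≈ 383.33)
v(Y, L) = -63 (v(Y, L) = 4 - 1*67 = 4 - 67 = -63)
1/(1/(3660 + (v(21, 17) - E))) = 1/(1/(3660 + (-63 - 1*1150/3))) = 1/(1/(3660 + (-63 - 1150/3))) = 1/(1/(3660 - 1339/3)) = 1/(1/(9641/3)) = 1/(3/9641) = 9641/3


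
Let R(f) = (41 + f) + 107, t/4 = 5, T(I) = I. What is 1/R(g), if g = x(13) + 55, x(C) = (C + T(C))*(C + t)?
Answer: 1/1061 ≈ 0.00094251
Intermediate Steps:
t = 20 (t = 4*5 = 20)
x(C) = 2*C*(20 + C) (x(C) = (C + C)*(C + 20) = (2*C)*(20 + C) = 2*C*(20 + C))
g = 913 (g = 2*13*(20 + 13) + 55 = 2*13*33 + 55 = 858 + 55 = 913)
R(f) = 148 + f
1/R(g) = 1/(148 + 913) = 1/1061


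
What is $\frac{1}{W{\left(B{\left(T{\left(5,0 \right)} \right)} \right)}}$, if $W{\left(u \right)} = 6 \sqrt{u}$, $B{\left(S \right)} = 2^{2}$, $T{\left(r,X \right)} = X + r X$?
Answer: $\frac{1}{12} \approx 0.083333$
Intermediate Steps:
$T{\left(r,X \right)} = X + X r$
$B{\left(S \right)} = 4$
$\frac{1}{W{\left(B{\left(T{\left(5,0 \right)} \right)} \right)}} = \frac{1}{6 \sqrt{4}} = \frac{1}{6 \cdot 2} = \frac{1}{12}$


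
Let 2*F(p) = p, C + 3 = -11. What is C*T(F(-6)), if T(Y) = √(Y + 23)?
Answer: -28*√5 ≈ -62.610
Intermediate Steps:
C = -14 (C = -3 - 11 = -14)
F(p) = p/2
T(Y) = √(23 + Y)
C*T(F(-6)) = -14*√(23 + (½)*(-6)) = -14*√(23 - 3) = -28*√5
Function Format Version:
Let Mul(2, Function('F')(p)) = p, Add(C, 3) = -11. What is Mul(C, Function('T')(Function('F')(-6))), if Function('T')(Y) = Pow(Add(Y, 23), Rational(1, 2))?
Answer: Mul(-28, Pow(5, Rational(1, 2))) ≈ -62.610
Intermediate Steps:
C = -14 (C = Add(-3, -11) = -14)
Function('F')(p) = Mul(Rational(1, 2), p)
Function('T')(Y) = Pow(Add(23, Y), Rational(1, 2))
Mul(C, Function('T')(Function('F')(-6))) = Mul(-14, Pow(Add(23, Mul(Rational(1, 2), -6)), Rational(1, 2))) = Mul(-14, Pow(Add(23, -3), Rational(1, 2))) = Mul(-14, Pow(20, Rational(1, 2))) = Mul(-14, Mul(2, Pow(5, Rational(1, 2)))) = Mul(-28, Pow(5, Rational(1, 2)))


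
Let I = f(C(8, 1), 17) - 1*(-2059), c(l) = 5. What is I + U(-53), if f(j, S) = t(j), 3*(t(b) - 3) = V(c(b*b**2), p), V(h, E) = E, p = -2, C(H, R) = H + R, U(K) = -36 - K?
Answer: 6235/3 ≈ 2078.3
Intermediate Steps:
t(b) = 7/3 (t(b) = 3 + (1/3)*(-2) = 3 - 2/3 = 7/3)
f(j, S) = 7/3
I = 6184/3 (I = 7/3 - 1*(-2059) = 7/3 + 2059 = 6184/3 ≈ 2061.3)
I + U(-53) = 6184/3 + (-36 - 1*(-53)) = 6184/3 + (-36 + 53) = 6184/3 + 17 = 6235/3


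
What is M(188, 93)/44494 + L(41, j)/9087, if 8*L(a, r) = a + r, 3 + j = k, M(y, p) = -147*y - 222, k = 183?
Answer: -77512769/124405224 ≈ -0.62307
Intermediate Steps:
M(y, p) = -222 - 147*y
j = 180 (j = -3 + 183 = 180)
L(a, r) = a/8 + r/8 (L(a, r) = (a + r)/8 = a/8 + r/8)
M(188, 93)/44494 + L(41, j)/9087 = (-222 - 147*188)/44494 + ((⅛)*41 + (⅛)*180)/9087 = (-222 - 27636)*(1/44494) + (41/8 + 45/2)*(1/9087) = -27858*1/44494 + (221/8)*(1/9087) = -13929/22247 + 17/5592 = -77512769/124405224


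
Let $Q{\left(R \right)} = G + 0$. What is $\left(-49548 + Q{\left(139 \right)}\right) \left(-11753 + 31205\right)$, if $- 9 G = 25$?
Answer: $- \frac{2891585188}{3} \approx -9.6386 \cdot 10^{8}$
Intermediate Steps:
$G = - \frac{25}{9}$ ($G = \left(- \frac{1}{9}\right) 25 = - \frac{25}{9} \approx -2.7778$)
$Q{\left(R \right)} = - \frac{25}{9}$ ($Q{\left(R \right)} = - \frac{25}{9} + 0 = - \frac{25}{9}$)
$\left(-49548 + Q{\left(139 \right)}\right) \left(-11753 + 31205\right) = \left(-49548 - \frac{25}{9}\right) \left(-11753 + 31205\right) = \left(- \frac{445957}{9}\right) 19452 = - \frac{2891585188}{3}$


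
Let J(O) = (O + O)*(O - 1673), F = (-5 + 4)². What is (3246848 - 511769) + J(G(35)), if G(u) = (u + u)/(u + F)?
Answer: 442030033/162 ≈ 2.7286e+6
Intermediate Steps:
F = 1 (F = (-1)² = 1)
G(u) = 2*u/(1 + u) (G(u) = (u + u)/(u + 1) = (2*u)/(1 + u) = 2*u/(1 + u))
J(O) = 2*O*(-1673 + O) (J(O) = (2*O)*(-1673 + O) = 2*O*(-1673 + O))
(3246848 - 511769) + J(G(35)) = (3246848 - 511769) + 2*(2*35/(1 + 35))*(-1673 + 2*35/(1 + 35)) = 2735079 + 2*(2*35/36)*(-1673 + 2*35/36) = 2735079 + 2*(2*35*(1/36))*(-1673 + 2*35*(1/36)) = 2735079 + 2*(35/18)*(-1673 + 35/18) = 2735079 + 2*(35/18)*(-30079/18) = 2735079 - 1052765/162 = 442030033/162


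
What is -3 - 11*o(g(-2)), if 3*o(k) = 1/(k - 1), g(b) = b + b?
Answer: -34/15 ≈ -2.2667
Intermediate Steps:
g(b) = 2*b
o(k) = 1/(3*(-1 + k)) (o(k) = 1/(3*(k - 1)) = 1/(3*(-1 + k)))
-3 - 11*o(g(-2)) = -3 - 11/(3*(-1 + 2*(-2))) = -3 - 11/(3*(-1 - 4)) = -3 - 11/(3*(-5)) = -3 - 11*(-1)/(3*5) = -3 - 11*(-1/15) = -3 + 11/15 = -34/15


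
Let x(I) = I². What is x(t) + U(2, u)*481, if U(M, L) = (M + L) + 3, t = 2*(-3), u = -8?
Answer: -1407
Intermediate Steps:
t = -6
U(M, L) = 3 + L + M (U(M, L) = (L + M) + 3 = 3 + L + M)
x(t) + U(2, u)*481 = (-6)² + (3 - 8 + 2)*481 = 36 - 3*481 = 36 - 1443 = -1407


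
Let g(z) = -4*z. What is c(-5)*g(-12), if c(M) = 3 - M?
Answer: 384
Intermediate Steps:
c(-5)*g(-12) = (3 - 1*(-5))*(-4*(-12)) = (3 + 5)*48 = 8*48 = 384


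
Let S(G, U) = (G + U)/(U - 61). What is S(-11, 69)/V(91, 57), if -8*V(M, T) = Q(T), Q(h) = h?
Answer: -58/57 ≈ -1.0175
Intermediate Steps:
V(M, T) = -T/8
S(G, U) = (G + U)/(-61 + U)
S(-11, 69)/V(91, 57) = ((-11 + 69)/(-61 + 69))/((-⅛*57)) = (58/8)/(-57/8) = ((⅛)*58)*(-8/57) = (29/4)*(-8/57) = -58/57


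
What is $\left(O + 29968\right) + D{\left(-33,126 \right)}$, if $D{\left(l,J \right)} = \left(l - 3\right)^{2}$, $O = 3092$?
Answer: $34356$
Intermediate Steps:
$D{\left(l,J \right)} = \left(-3 + l\right)^{2}$
$\left(O + 29968\right) + D{\left(-33,126 \right)} = \left(3092 + 29968\right) + \left(-3 - 33\right)^{2} = 33060 + \left(-36\right)^{2} = 33060 + 1296 = 34356$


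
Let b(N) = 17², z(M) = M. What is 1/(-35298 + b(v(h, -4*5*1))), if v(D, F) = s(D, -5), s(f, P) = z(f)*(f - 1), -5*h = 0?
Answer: -1/35009 ≈ -2.8564e-5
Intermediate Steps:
h = 0 (h = -⅕*0 = 0)
s(f, P) = f*(-1 + f) (s(f, P) = f*(f - 1) = f*(-1 + f))
v(D, F) = D*(-1 + D)
b(N) = 289
1/(-35298 + b(v(h, -4*5*1))) = 1/(-35298 + 289) = 1/(-35009) = -1/35009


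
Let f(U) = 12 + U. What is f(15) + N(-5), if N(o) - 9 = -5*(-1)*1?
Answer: 41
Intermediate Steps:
N(o) = 14 (N(o) = 9 - 5*(-1)*1 = 9 + 5*1 = 9 + 5 = 14)
f(15) + N(-5) = (12 + 15) + 14 = 27 + 14 = 41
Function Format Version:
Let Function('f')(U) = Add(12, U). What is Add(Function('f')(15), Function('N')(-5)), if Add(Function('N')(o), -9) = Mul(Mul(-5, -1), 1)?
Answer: 41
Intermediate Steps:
Function('N')(o) = 14 (Function('N')(o) = Add(9, Mul(Mul(-5, -1), 1)) = Add(9, Mul(5, 1)) = Add(9, 5) = 14)
Add(Function('f')(15), Function('N')(-5)) = Add(Add(12, 15), 14) = Add(27, 14) = 41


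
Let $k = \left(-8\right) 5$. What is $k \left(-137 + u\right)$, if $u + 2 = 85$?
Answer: $2160$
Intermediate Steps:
$u = 83$ ($u = -2 + 85 = 83$)
$k = -40$
$k \left(-137 + u\right) = - 40 \left(-137 + 83\right) = \left(-40\right) \left(-54\right) = 2160$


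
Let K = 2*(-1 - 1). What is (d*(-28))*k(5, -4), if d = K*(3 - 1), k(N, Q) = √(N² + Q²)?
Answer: 224*√41 ≈ 1434.3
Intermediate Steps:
K = -4 (K = 2*(-2) = -4)
d = -8 (d = -4*(3 - 1) = -4*2 = -8)
(d*(-28))*k(5, -4) = (-8*(-28))*√(5² + (-4)²) = 224*√(25 + 16) = 224*√41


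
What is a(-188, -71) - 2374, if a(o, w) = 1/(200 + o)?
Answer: -28487/12 ≈ -2373.9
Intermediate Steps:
a(-188, -71) - 2374 = 1/(200 - 188) - 2374 = 1/12 - 2374 = -28487/12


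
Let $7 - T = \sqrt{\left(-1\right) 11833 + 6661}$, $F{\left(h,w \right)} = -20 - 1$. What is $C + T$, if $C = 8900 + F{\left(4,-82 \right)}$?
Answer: $8886 - 2 i \sqrt{1293} \approx 8886.0 - 71.917 i$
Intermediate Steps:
$F{\left(h,w \right)} = -21$
$C = 8879$ ($C = 8900 - 21 = 8879$)
$T = 7 - 2 i \sqrt{1293}$ ($T = 7 - \sqrt{\left(-1\right) 11833 + 6661} = 7 - \sqrt{-11833 + 6661} = 7 - \sqrt{-5172} = 7 - 2 i \sqrt{1293} \approx 7.0 - 71.917 i$)
$C + T = 8879 + \left(7 - 2 i \sqrt{1293}\right) = 8886 - 2 i \sqrt{1293}$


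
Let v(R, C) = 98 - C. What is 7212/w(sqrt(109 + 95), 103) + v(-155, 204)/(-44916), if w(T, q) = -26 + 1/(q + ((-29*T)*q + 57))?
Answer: -7664625757037615621/27631997480284710 + 43084488*sqrt(51)/1230385496495 ≈ -277.38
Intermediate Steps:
w(T, q) = -26 + 1/(57 + q - 29*T*q) (w(T, q) = -26 + 1/(q + (-29*T*q + 57)) = -26 + 1/(q + (57 - 29*T*q)) = -26 + 1/(57 + q - 29*T*q))
7212/w(sqrt(109 + 95), 103) + v(-155, 204)/(-44916) = 7212/(((-1481 - 26*103 + 754*sqrt(109 + 95)*103)/(57 + 103 - 29*sqrt(109 + 95)*103))) + (98 - 1*204)/(-44916) = 7212/(((-1481 - 2678 + 754*sqrt(204)*103)/(57 + 103 - 29*sqrt(204)*103))) + (98 - 204)*(-1/44916) = 7212/(((-1481 - 2678 + 754*(2*sqrt(51))*103)/(57 + 103 - 29*2*sqrt(51)*103))) - 106*(-1/44916) = 7212/(((-1481 - 2678 + 155324*sqrt(51))/(57 + 103 - 5974*sqrt(51)))) + 53/22458 = 7212/(((-4159 + 155324*sqrt(51))/(160 - 5974*sqrt(51)))) + 53/22458 = 7212*((160 - 5974*sqrt(51))/(-4159 + 155324*sqrt(51))) + 53/22458 = 7212*(160 - 5974*sqrt(51))/(-4159 + 155324*sqrt(51)) + 53/22458 = 53/22458 + 7212*(160 - 5974*sqrt(51))/(-4159 + 155324*sqrt(51))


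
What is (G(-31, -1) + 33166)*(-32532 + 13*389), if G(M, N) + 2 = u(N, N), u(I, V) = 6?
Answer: -911345750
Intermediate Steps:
G(M, N) = 4 (G(M, N) = -2 + 6 = 4)
(G(-31, -1) + 33166)*(-32532 + 13*389) = (4 + 33166)*(-32532 + 13*389) = 33170*(-32532 + 5057) = 33170*(-27475) = -911345750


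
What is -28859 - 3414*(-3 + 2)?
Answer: -25445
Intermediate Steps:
-28859 - 3414*(-3 + 2) = -28859 - 3414*(-1) = -28859 + 3414 = -25445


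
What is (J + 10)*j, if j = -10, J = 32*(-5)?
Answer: 1500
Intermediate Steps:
J = -160
(J + 10)*j = (-160 + 10)*(-10) = -150*(-10) = 1500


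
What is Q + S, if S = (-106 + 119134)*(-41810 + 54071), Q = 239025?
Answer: 1459641333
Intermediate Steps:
S = 1459402308 (S = 119028*12261 = 1459402308)
Q + S = 239025 + 1459402308 = 1459641333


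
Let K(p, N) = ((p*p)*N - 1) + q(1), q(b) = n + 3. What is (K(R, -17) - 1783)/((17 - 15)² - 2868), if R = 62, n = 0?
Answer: 67129/2864 ≈ 23.439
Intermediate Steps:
q(b) = 3 (q(b) = 0 + 3 = 3)
K(p, N) = 2 + N*p² (K(p, N) = ((p*p)*N - 1) + 3 = (p²*N - 1) + 3 = (N*p² - 1) + 3 = (-1 + N*p²) + 3 = 2 + N*p²)
(K(R, -17) - 1783)/((17 - 15)² - 2868) = ((2 - 17*62²) - 1783)/((17 - 15)² - 2868) = ((2 - 17*3844) - 1783)/(2² - 2868) = ((2 - 65348) - 1783)/(4 - 2868) = (-65346 - 1783)/(-2864) = -67129*(-1/2864) = 67129/2864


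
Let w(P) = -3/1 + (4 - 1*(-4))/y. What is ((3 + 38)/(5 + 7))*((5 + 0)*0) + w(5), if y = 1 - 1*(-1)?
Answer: 1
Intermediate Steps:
y = 2 (y = 1 + 1 = 2)
w(P) = 1 (w(P) = -3/1 + (4 - 1*(-4))/2 = -3*1 + (4 + 4)*(1/2) = -3 + 8*(1/2) = -3 + 4 = 1)
((3 + 38)/(5 + 7))*((5 + 0)*0) + w(5) = ((3 + 38)/(5 + 7))*((5 + 0)*0) + 1 = (41/12)*(5*0) + 1 = (41*(1/12))*0 + 1 = (41/12)*0 + 1 = 0 + 1 = 1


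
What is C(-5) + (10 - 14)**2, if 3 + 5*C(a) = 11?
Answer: 88/5 ≈ 17.600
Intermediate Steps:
C(a) = 8/5 (C(a) = -3/5 + (1/5)*11 = -3/5 + 11/5 = 8/5)
C(-5) + (10 - 14)**2 = 8/5 + (10 - 14)**2 = 8/5 + (-4)**2 = 8/5 + 16 = 88/5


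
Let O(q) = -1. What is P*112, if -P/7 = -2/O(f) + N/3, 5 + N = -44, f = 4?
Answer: 33712/3 ≈ 11237.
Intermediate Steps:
N = -49 (N = -5 - 44 = -49)
P = 301/3 (P = -7*(-2/(-1) - 49/3) = -7*(-2*(-1) - 49*⅓) = -7*(2 - 49/3) = -7*(-43/3) = 301/3 ≈ 100.33)
P*112 = (301/3)*112 = 33712/3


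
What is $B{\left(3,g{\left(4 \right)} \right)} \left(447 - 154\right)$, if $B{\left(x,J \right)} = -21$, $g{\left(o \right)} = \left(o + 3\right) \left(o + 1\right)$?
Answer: $-6153$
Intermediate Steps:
$g{\left(o \right)} = \left(1 + o\right) \left(3 + o\right)$ ($g{\left(o \right)} = \left(3 + o\right) \left(1 + o\right) = \left(1 + o\right) \left(3 + o\right)$)
$B{\left(3,g{\left(4 \right)} \right)} \left(447 - 154\right) = - 21 \left(447 - 154\right) = \left(-21\right) 293 = -6153$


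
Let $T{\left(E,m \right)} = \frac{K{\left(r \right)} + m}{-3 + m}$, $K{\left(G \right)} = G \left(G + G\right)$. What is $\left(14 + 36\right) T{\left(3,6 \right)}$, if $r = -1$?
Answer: $\frac{400}{3} \approx 133.33$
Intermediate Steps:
$K{\left(G \right)} = 2 G^{2}$ ($K{\left(G \right)} = G 2 G = 2 G^{2}$)
$T{\left(E,m \right)} = \frac{2 + m}{-3 + m}$ ($T{\left(E,m \right)} = \frac{2 \left(-1\right)^{2} + m}{-3 + m} = \frac{2 \cdot 1 + m}{-3 + m} = \frac{2 + m}{-3 + m}$)
$\left(14 + 36\right) T{\left(3,6 \right)} = \left(14 + 36\right) \frac{2 + 6}{-3 + 6} = 50 \cdot \frac{1}{3} \cdot 8 = 50 \cdot \frac{8}{3} = \frac{400}{3}$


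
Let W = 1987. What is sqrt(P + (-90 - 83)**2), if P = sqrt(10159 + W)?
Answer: sqrt(29929 + sqrt(12146)) ≈ 173.32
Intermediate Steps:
P = sqrt(12146) (P = sqrt(10159 + 1987) = sqrt(12146) ≈ 110.21)
sqrt(P + (-90 - 83)**2) = sqrt(sqrt(12146) + (-90 - 83)**2) = sqrt(sqrt(12146) + (-173)**2) = sqrt(sqrt(12146) + 29929) = sqrt(29929 + sqrt(12146))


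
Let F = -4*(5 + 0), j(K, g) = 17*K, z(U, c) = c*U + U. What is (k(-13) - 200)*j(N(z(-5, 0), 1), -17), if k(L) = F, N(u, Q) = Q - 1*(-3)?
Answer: -14960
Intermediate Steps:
z(U, c) = U + U*c (z(U, c) = U*c + U = U + U*c)
N(u, Q) = 3 + Q (N(u, Q) = Q + 3 = 3 + Q)
F = -20 (F = -4*5 = -20)
k(L) = -20
(k(-13) - 200)*j(N(z(-5, 0), 1), -17) = (-20 - 200)*(17*(3 + 1)) = -3740*4 = -220*68 = -14960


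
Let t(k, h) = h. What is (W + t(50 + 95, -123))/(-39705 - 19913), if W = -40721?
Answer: 20422/29809 ≈ 0.68509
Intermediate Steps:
(W + t(50 + 95, -123))/(-39705 - 19913) = (-40721 - 123)/(-39705 - 19913) = -40844/(-59618) = -40844*(-1/59618) = 20422/29809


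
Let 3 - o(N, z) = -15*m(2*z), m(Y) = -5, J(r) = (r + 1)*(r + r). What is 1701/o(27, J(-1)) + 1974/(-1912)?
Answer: -47145/1912 ≈ -24.657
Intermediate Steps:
J(r) = 2*r*(1 + r) (J(r) = (1 + r)*(2*r) = 2*r*(1 + r))
o(N, z) = -72 (o(N, z) = 3 - (-15)*(-5) = 3 - 1*75 = 3 - 75 = -72)
1701/o(27, J(-1)) + 1974/(-1912) = 1701/(-72) + 1974/(-1912) = 1701*(-1/72) + 1974*(-1/1912) = -189/8 - 987/956 = -47145/1912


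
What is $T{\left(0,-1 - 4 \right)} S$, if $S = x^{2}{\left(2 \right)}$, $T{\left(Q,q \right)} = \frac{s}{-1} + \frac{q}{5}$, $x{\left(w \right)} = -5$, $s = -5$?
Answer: $100$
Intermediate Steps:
$T{\left(Q,q \right)} = 5 + \frac{q}{5}$ ($T{\left(Q,q \right)} = - \frac{5}{-1} + \frac{q}{5} = \left(-5\right) \left(-1\right) + q \frac{1}{5} = 5 + \frac{q}{5}$)
$S = 25$ ($S = \left(-5\right)^{2} = 25$)
$T{\left(0,-1 - 4 \right)} S = \left(5 + \frac{-1 - 4}{5}\right) 25 = \left(5 + \frac{1}{5} \left(-5\right)\right) 25 = \left(5 - 1\right) 25 = 4 \cdot 25 = 100$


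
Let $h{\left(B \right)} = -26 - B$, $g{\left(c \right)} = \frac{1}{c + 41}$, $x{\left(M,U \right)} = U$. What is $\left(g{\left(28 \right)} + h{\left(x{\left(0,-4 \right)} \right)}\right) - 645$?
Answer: $- \frac{46022}{69} \approx -666.99$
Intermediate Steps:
$g{\left(c \right)} = \frac{1}{41 + c}$
$\left(g{\left(28 \right)} + h{\left(x{\left(0,-4 \right)} \right)}\right) - 645 = \left(\frac{1}{41 + 28} - 22\right) - 645 = \left(\frac{1}{69} + \left(-26 + 4\right)\right) - 645 = \left(\frac{1}{69} - 22\right) - 645 = - \frac{1517}{69} - 645 = - \frac{46022}{69}$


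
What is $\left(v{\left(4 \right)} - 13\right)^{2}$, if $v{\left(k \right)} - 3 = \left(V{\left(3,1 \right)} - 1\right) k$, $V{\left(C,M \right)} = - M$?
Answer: $324$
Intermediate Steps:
$v{\left(k \right)} = 3 - 2 k$ ($v{\left(k \right)} = 3 + \left(\left(-1\right) 1 - 1\right) k = 3 + \left(-1 - 1\right) k = 3 - 2 k$)
$\left(v{\left(4 \right)} - 13\right)^{2} = \left(\left(3 - 8\right) - 13\right)^{2} = \left(-5 - 13\right)^{2} = \left(-18\right)^{2} = 324$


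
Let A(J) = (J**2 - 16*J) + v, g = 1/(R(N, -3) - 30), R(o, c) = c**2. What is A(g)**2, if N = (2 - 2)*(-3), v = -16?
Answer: 45144961/194481 ≈ 232.13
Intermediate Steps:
N = 0 (N = 0*(-3) = 0)
g = -1/21 (g = 1/((-3)**2 - 30) = 1/(9 - 30) = 1/(-21) = -1/21 ≈ -0.047619)
A(J) = -16 + J**2 - 16*J (A(J) = (J**2 - 16*J) - 16 = -16 + J**2 - 16*J)
A(g)**2 = (-16 + (-1/21)**2 - 16*(-1/21))**2 = (-16 + 1/441 + 16/21)**2 = (-6719/441)**2 = 45144961/194481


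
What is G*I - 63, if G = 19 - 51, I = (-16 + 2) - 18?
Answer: 961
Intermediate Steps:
I = -32 (I = -14 - 18 = -32)
G = -32
G*I - 63 = -32*(-32) - 63 = 1024 - 63 = 961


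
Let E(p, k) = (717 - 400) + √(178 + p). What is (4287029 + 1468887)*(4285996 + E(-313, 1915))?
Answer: 24671657577708 + 17267748*I*√15 ≈ 2.4672e+13 + 6.6878e+7*I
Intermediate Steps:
E(p, k) = 317 + √(178 + p)
(4287029 + 1468887)*(4285996 + E(-313, 1915)) = (4287029 + 1468887)*(4285996 + (317 + √(178 - 313))) = 5755916*(4285996 + (317 + √(-135))) = 5755916*(4285996 + (317 + 3*I*√15)) = 5755916*(4286313 + 3*I*√15) = 24671657577708 + 17267748*I*√15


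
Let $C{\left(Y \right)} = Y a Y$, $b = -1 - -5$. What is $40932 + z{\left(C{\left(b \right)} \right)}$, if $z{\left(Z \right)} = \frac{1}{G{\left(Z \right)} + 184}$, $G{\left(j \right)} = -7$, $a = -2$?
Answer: $\frac{7244965}{177} \approx 40932.0$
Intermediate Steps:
$b = 4$ ($b = -1 + 5 = 4$)
$C{\left(Y \right)} = - 2 Y^{2}$ ($C{\left(Y \right)} = Y \left(-2\right) Y = - 2 Y Y = - 2 Y^{2}$)
$z{\left(Z \right)} = \frac{1}{177}$ ($z{\left(Z \right)} = \frac{1}{-7 + 184} = \frac{1}{177}$)
$40932 + z{\left(C{\left(b \right)} \right)} = 40932 + \frac{1}{177} = \frac{7244965}{177}$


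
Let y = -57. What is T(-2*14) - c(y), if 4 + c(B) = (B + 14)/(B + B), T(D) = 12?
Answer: 1781/114 ≈ 15.623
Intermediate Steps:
c(B) = -4 + (14 + B)/(2*B) (c(B) = -4 + (B + 14)/(B + B) = -4 + (14 + B)/((2*B)) = -4 + (14 + B)*(1/(2*B)) = -4 + (14 + B)/(2*B))
T(-2*14) - c(y) = 12 - (-7/2 + 7/(-57)) = 12 - (-7/2 + 7*(-1/57)) = 12 - (-7/2 - 7/57) = 12 - 1*(-413/114) = 12 + 413/114 = 1781/114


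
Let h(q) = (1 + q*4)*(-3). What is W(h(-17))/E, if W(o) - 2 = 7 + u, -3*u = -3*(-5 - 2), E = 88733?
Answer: 2/88733 ≈ 2.2540e-5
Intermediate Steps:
u = -7 (u = -(-1)*(-5 - 2) = -(-1)*(-7) = -1/3*21 = -7)
h(q) = -3 - 12*q (h(q) = (1 + 4*q)*(-3) = -3 - 12*q)
W(o) = 2 (W(o) = 2 + (7 - 7) = 2 + 0 = 2)
W(h(-17))/E = 2/88733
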